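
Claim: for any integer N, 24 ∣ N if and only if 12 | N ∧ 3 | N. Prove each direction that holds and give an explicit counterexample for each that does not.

(⇒) If 24 ∣ N, write N = 24q. Since 24 = 2·12, N = 12·(2q), so 12 ∣ N; and since 24 = 8·3, N = 3·(8q), so 3 ∣ N.

(⇐) This fails: take N = 12. Both 12 ∣ 12 and 3 ∣ 12, yet 12 is not a multiple of 24 (since 12 = 0·24 + 12), so 24 ∤ 12.

Not equivalent: only (⇒) holds.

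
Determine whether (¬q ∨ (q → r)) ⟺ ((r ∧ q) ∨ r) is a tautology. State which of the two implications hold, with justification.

Not equivalent: only (⇐) holds.

Forward direction. This fails. Under r = F, q = F, the left side is true but the right side is false.

Converse. Assume the antecedent. If r is true, ¬q ∨ (q → r) reduces to true regardless of the other variables. If r is false, the antecedent cannot hold. Either way ¬q ∨ (q → r) holds.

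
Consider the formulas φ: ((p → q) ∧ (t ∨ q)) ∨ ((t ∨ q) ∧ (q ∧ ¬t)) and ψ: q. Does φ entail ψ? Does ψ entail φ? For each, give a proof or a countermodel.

(⇒) This fails. Under t = T, p = F, q = F, the left side is true but the right side is false.

(⇐) Assume the antecedent. If t is true, the antecedent forces (t = T, p = F, q = T) or (t = T, p = T, q = T), and the consequent holds there. If t is false, the antecedent forces (t = F, p = F, q = T) or (t = F, p = T, q = T), and the consequent holds there. Either way the consequent holds.

(⇒) fails; (⇐) holds.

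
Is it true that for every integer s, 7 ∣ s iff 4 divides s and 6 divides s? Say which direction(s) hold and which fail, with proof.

(⇒) fails and (⇐) fails.

[⇒] This fails: take s = 7. Certainly 7 ∣ 7, but 4 ∤ 7.

[⇐] This fails: take s = 12. Both 4 ∣ 12 and 6 ∣ 12, yet 12 is not a multiple of 7 (since 12 = 1·7 + 5), so 7 ∤ 12.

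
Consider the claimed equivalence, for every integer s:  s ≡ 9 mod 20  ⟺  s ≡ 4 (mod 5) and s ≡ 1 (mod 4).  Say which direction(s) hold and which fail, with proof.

(⟹) Suppose s ≡ 9 (mod 20); write s = 20j + 9. Since 5 ∣ 20, reducing mod 5 gives s ≡ 9 ≡ 4 (mod 5); since 4 ∣ 20, reducing mod 4 gives s ≡ 9 ≡ 1 (mod 4).

(⟸) Conversely, if s ≡ 4 (mod 5) and s ≡ 1 (mod 4), then by the Chinese remainder theorem s ≡ 9 (mod 20). This is exactly s ≡ 9 (mod 20).

Both implications hold.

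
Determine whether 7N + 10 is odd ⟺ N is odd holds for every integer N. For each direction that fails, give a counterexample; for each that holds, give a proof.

The biconditional holds.

(⟹) Suppose 7N + 10 is odd. Since 7 is odd, 7N and N have the same parity, so 7N + 10 ≡ N + 10 (mod 2). As 10 is even, 7N + 10 is odd exactly when N is odd. Thus N is odd.

(⟸) Conversely, suppose N is odd; write N = 2j + 1. Then 7N + 10 = 7·(2j + 1) + 10 = 2·7j + 17, which is odd.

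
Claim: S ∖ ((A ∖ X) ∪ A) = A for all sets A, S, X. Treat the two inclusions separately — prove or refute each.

(⊆) fails and (⊇) fails.

(⟹) This inclusion fails. Take A = ∅, S = {1}, X = ∅; then 1 ∈ S ∖ ((A ∖ X) ∪ A) but 1 ∉ A.

(⟸) This inclusion fails. Take A = {1}, S = ∅, X = ∅; then 1 ∈ A but 1 ∉ S ∖ ((A ∖ X) ∪ A).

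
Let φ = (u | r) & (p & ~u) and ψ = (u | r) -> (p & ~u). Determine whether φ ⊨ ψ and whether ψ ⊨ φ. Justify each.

Forward direction. Assume the antecedent. If r is true, the antecedent forces (r = T, p = T, u = F), and (u | r) -> (p & ~u) holds there. If r is false, the antecedent cannot hold. Either way (u | r) -> (p & ~u) holds.

Converse. This fails. Under r = F, p = F, u = F, the left side is false but the right side is true.

The forward direction holds; the converse fails.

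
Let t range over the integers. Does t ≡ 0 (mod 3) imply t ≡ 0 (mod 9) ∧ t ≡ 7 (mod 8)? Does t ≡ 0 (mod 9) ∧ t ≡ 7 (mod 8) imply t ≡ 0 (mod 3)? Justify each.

(⇐) If t ≡ 0 (mod 9) and t ≡ 7 (mod 8), then by the Chinese remainder theorem t ≡ 63 (mod 72). Since 63 ≡ 0 (mod 3) and 3 ∣ 72, we get t ≡ 0 (mod 3).

(⇒) This fails: t = 0 gives 0 ≡ 0 (mod 3) but 0 ≡ 0 (mod 8), so the conjunction on the right does not hold.

Not equivalent: only (⇐) holds.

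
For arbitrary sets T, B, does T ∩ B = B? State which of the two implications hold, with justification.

The sets are not equal: only the forward inclusion holds.

(⊇) This inclusion fails. Take T = ∅, B = {1}; then 1 ∈ B but 1 ∉ T ∩ B.

(⊆) Let x ∈ T ∩ B. Then x ∈ T ∩ B, from which x ∈ B.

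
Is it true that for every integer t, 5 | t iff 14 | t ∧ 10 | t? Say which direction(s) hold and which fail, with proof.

(⇐) Suppose 14 ∣ t and 10 ∣ t. Any common multiple of 14 and 10 is a multiple of their lcm; here lcm(14, 10) = 14·10/gcd(14, 10) = 140/2 = 70, so 70 ∣ t. Since 5 ∣ 70, it follows that 5 ∣ t.

(⇒) This fails: take t = 5. Certainly 5 ∣ 5, but 14 ∤ 5.

Only the converse holds.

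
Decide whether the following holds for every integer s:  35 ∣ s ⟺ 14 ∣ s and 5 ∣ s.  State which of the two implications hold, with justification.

(⟹) This fails: take s = 35. Certainly 35 ∣ 35, but 14 ∤ 35.

(⟸) Suppose 14 ∣ s and 5 ∣ s. Any common multiple of 14 and 5 is a multiple of their lcm; here gcd(14, 5) = 1, so lcm(14, 5) = 14·5 = 70, so 70 ∣ s. Since 35 ∣ 70, it follows that 35 ∣ s.

Not equivalent: only (⇐) holds.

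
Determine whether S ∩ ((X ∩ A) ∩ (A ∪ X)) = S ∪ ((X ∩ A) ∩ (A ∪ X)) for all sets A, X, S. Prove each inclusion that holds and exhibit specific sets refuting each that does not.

(⊆) holds; (⊇) fails.

Forward inclusion. Let x ∈ S ∩ ((X ∩ A) ∩ (A ∪ X)). Then x ∈ A ∩ X ∩ S, from which x ∈ S ∪ ((X ∩ A) ∩ (A ∪ X)).

Reverse inclusion. This inclusion fails. Take A = {1}, X = {1}, S = ∅; then 1 ∈ S ∪ ((X ∩ A) ∩ (A ∪ X)) but 1 ∉ S ∩ ((X ∩ A) ∩ (A ∪ X)).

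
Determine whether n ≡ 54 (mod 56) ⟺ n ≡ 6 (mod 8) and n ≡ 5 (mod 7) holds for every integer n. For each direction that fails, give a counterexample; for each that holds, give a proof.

The biconditional holds.

(⇒) Suppose n ≡ 54 (mod 56); write n = 56j + 54. Since 8 ∣ 56, reducing mod 8 gives n ≡ 54 ≡ 6 (mod 8); since 7 ∣ 56, reducing mod 7 gives n ≡ 54 ≡ 5 (mod 7).

(⇐) Conversely, if n ≡ 6 (mod 8) and n ≡ 5 (mod 7), then by the Chinese remainder theorem n ≡ 54 (mod 56). This is exactly n ≡ 54 (mod 56).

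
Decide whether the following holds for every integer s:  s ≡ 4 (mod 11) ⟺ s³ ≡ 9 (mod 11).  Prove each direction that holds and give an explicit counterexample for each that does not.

The biconditional holds.

[⇒] Suppose s ≡ 4 (mod 11). Write s = 11j + 4. Then (11j + 4)³ = 1331j³ + 1452j² + 528j + 64 = 11(121j³ + 132j² + 48j + 5) + 9, so s³ ≡ 9 (mod 11).

[⇐] Conversely, suppose s³ ≡ 9 (mod 11). The only residue r in {0, …, 10} with r³ ≡ 9 (mod 11) is r = 4, so s ≡ 4 (mod 11).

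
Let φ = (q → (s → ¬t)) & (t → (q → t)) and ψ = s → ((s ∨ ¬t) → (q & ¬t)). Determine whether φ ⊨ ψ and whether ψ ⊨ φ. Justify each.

(⇒) fails; (⇐) holds.

(⟹) This fails. Under s = T, t = F, q = F, the left side is true but the right side is false.

(⟸) Assume the antecedent. If s is true, the antecedent forces (s = T, t = F, q = T), and (q → (s → ¬t)) & (t → (q → t)) holds there. If s is false, (q → (s → ¬t)) & (t → (q → t)) reduces to true regardless of the other variables. Either way (q → (s → ¬t)) & (t → (q → t)) holds.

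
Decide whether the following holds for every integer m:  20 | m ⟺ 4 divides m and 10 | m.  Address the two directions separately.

Equivalent; both directions hold.

(→) If 20 ∣ m, write m = 20q. Since 20 = 5·4, m = 4·(5q), so 4 ∣ m; and since 20 = 2·10, m = 10·(2q), so 10 ∣ m.

(←) Suppose 4 ∣ m and 10 ∣ m. Any common multiple of 4 and 10 is a multiple of their lcm; here lcm(4, 10) = 4·10/gcd(4, 10) = 40/2 = 20, so 20 ∣ m.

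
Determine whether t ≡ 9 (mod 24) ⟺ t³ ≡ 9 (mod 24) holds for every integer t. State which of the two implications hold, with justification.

Forward direction. Suppose t ≡ 9 (mod 24). Write t = 24j + 9. Then (24j + 9)³ = 13824j³ + 15552j² + 5832j + 729 = 24(576j³ + 648j² + 243j + 30) + 9, so t³ ≡ 9 (mod 24).

Converse. Suppose t³ ≡ 9 (mod 24). The only residue r in {0, …, 23} with r³ ≡ 9 (mod 24) is r = 9, so t ≡ 9 (mod 24).

Both implications hold.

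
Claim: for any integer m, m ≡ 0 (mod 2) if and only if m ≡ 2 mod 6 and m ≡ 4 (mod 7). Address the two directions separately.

Only the converse holds.

Converse. If m ≡ 2 (mod 6) and m ≡ 4 (mod 7), then by the Chinese remainder theorem m ≡ 32 (mod 42). Since 32 ≡ 0 (mod 2) and 2 ∣ 42, we get m ≡ 0 (mod 2).

Forward direction. This fails: m = 0 gives 0 ≡ 0 (mod 2) but 0 ≡ 0 (mod 6), so the conjunction on the right does not hold.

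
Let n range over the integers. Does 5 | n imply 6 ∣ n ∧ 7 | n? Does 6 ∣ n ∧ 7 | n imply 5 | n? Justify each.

Both directions fail.

Forward direction. This fails: take n = 5. Certainly 5 ∣ 5, but 6 ∤ 5.

Converse. This fails: take n = 42. Both 6 ∣ 42 and 7 ∣ 42, yet 42 is not a multiple of 5 (since 42 = 8·5 + 2), so 5 ∤ 42.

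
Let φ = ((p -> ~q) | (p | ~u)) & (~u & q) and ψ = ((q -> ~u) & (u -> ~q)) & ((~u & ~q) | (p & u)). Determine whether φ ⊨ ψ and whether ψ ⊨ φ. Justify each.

Neither direction holds.

(⇒) This fails. Under p = F, q = T, u = F, the left side is true but the right side is false.

(⇐) This fails. Under p = F, q = F, u = F, the left side is false but the right side is true.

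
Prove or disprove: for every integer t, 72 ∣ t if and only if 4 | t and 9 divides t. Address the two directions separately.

(→) If 72 ∣ t, write t = 72q. Since 72 = 18·4, t = 4·(18q), so 4 ∣ t; and since 72 = 8·9, t = 9·(8q), so 9 ∣ t.

(←) This fails: take t = 36. Both 4 ∣ 36 and 9 ∣ 36, yet 36 is not a multiple of 72 (since 36 = 0·72 + 36), so 72 ∤ 36.

Only the forward direction holds.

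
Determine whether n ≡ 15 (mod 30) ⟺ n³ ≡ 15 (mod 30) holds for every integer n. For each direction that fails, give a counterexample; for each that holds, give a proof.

[⇐] Suppose n³ ≡ 15 (mod 30). The only residue r in {0, …, 29} with r³ ≡ 15 (mod 30) is r = 15, so n ≡ 15 (mod 30).

[⇒] Suppose n ≡ 15 (mod 30). Write n = 30j + 15. Then (30j + 15)³ = 27000j³ + 40500j² + 20250j + 3375 = 30(900j³ + 1350j² + 675j + 112) + 15, so n³ ≡ 15 (mod 30).

Equivalent; both directions hold.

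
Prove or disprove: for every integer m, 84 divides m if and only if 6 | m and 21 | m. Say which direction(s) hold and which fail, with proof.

Not equivalent: only (⇒) holds.

(⇒) If 84 ∣ m, write m = 84q. Since 84 = 14·6, m = 6·(14q), so 6 ∣ m; and since 84 = 4·21, m = 21·(4q), so 21 ∣ m.

(⇐) This fails: take m = 42. Both 6 ∣ 42 and 21 ∣ 42, yet 42 is not a multiple of 84 (since 42 = 0·84 + 42), so 84 ∤ 42.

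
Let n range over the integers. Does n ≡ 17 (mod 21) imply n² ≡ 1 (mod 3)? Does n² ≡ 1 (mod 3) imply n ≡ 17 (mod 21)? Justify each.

Forward direction. Suppose n ≡ 17 (mod 21). Then n² ≡ 17² = 289 (mod 21), and since 3 ∣ 21, also n² ≡ 1 (mod 3).

Converse. This fails: take n = 1. Then 1² = 1 ≡ 1 (mod 3), yet 1 ≡ 1 (mod 21), not 17.

Not equivalent: only (⇒) holds.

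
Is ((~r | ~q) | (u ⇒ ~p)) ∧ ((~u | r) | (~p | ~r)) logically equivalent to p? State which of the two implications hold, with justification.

Neither implication holds.

(⇒) This fails. Under u = F, q = F, p = F, r = F, the left side is true but the right side is false.

(⇐) This fails. Under u = T, q = T, p = T, r = T, the left side is false but the right side is true.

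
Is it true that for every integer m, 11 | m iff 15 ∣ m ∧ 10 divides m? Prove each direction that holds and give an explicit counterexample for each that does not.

(⇒) fails and (⇐) fails.

(⟹) This fails: take m = 11. Certainly 11 ∣ 11, but 15 ∤ 11.

(⟸) This fails: take m = 30. Both 15 ∣ 30 and 10 ∣ 30, yet 30 is not a multiple of 11 (since 30 = 2·11 + 8), so 11 ∤ 30.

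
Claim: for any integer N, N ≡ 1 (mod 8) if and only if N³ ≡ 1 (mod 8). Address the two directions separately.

The biconditional holds.

(⟹) Suppose N ≡ 1 (mod 8). Write N = 8j + 1. Then (8j + 1)³ = 512j³ + 192j² + 24j + 1 = 8(64j³ + 24j² + 3j) + 1, so N³ ≡ 1 (mod 8).

(⟸) For the converse, argue contrapositively. If N ≢ 1 (mod 8), then N is congruent to one of 0, 2, 3, 4, 5, 6, 7 modulo 8, and these give N³ ≡ 0, 0, 3, 0, 5, 0, 7 respectively — never 1.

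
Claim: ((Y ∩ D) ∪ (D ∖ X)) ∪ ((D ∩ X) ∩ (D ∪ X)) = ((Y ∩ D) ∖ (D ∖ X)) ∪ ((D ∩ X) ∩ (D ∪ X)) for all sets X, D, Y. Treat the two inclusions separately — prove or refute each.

(⊆) fails; (⊇) holds.

Forward inclusion. This inclusion fails. Take X = ∅, D = {1}, Y = ∅; then 1 ∈ ((Y ∩ D) ∪ (D ∖ X)) ∪ ((D ∩ X) ∩ (D ∪ X)) but 1 ∉ ((Y ∩ D) ∖ (D ∖ X)) ∪ ((D ∩ X) ∩ (D ∪ X)).

Reverse inclusion. Let x ∈ ((Y ∩ D) ∖ (D ∖ X)) ∪ ((D ∩ X) ∩ (D ∪ X)). Then either x ∈ X ∩ D and x ∉ Y; or x ∈ X ∩ D ∩ Y. In each case x ∈ ((Y ∩ D) ∪ (D ∖ X)) ∪ ((D ∩ X) ∩ (D ∪ X)), so ((Y ∩ D) ∖ (D ∖ X)) ∪ ((D ∩ X) ∩ (D ∪ X)) ⊆ ((Y ∩ D) ∪ (D ∖ X)) ∪ ((D ∩ X) ∩ (D ∪ X)).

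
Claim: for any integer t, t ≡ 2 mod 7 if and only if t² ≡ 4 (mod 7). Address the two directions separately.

Only the forward implication holds.

[⇒] Suppose t ≡ 2 mod 7. Write t = 7j + 2. Then (7j + 2)² = 49j² + 28j + 4 = 7(7j² + 4j) + 4, so t² ≡ 4 (mod 7).

[⇐] This fails: take t = 5. Then 5² = 25 ≡ 4 (mod 7), yet 5 ≡ 5 (mod 7), not 2.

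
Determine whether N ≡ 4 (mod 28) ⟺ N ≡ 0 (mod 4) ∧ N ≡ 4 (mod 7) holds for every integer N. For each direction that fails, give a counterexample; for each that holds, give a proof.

(⇒) Suppose N ≡ 4 (mod 28); write N = 28j + 4. Since 4 ∣ 28, reducing mod 4 gives N ≡ 4 ≡ 0 (mod 4); since 7 ∣ 28, reducing mod 7 gives N ≡ 4 (mod 7).

(⇐) Conversely, if N ≡ 0 (mod 4) and N ≡ 4 (mod 7), then by the Chinese remainder theorem N ≡ 4 (mod 28). This is exactly N ≡ 4 (mod 28).

The biconditional holds.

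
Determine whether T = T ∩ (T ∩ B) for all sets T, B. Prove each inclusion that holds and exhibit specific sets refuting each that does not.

(⊇) Let x ∈ T ∩ (T ∩ B). Then x ∈ T ∩ B, from which x ∈ T.

(⊆) This inclusion fails. Take T = {1}, B = ∅; then 1 ∈ T but 1 ∉ T ∩ (T ∩ B).

(⊆) fails; (⊇) holds.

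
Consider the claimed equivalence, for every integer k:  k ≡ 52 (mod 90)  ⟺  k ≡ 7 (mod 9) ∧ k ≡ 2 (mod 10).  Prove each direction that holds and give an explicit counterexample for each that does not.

The biconditional holds.

Forward direction. Suppose k ≡ 52 (mod 90); write k = 90j + 52. Since 9 ∣ 90, reducing mod 9 gives k ≡ 52 ≡ 7 (mod 9); since 10 ∣ 90, reducing mod 10 gives k ≡ 52 ≡ 2 (mod 10).

Converse. If k ≡ 7 (mod 9) and k ≡ 2 (mod 10), then by the Chinese remainder theorem k ≡ 52 (mod 90). This is exactly k ≡ 52 (mod 90).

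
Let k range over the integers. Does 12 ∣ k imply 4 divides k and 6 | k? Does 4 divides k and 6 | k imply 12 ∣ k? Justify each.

The biconditional holds.

[⇒] If 12 ∣ k, write k = 12q. Since 12 = 3·4, k = 4·(3q), so 4 ∣ k; and since 12 = 2·6, k = 6·(2q), so 6 ∣ k.

[⇐] Suppose 4 ∣ k and 6 ∣ k. Any common multiple of 4 and 6 is a multiple of their lcm; here lcm(4, 6) = 4·6/gcd(4, 6) = 24/2 = 12, so 12 ∣ k.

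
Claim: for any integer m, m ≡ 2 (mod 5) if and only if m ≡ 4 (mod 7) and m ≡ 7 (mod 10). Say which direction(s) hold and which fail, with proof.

Only the reverse direction holds.

(→) This fails: m = 32 gives 32 ≡ 2 (mod 5) but 32 ≡ 2 (mod 10), so the conjunction on the right does not hold.

(←) Conversely, if m ≡ 4 (mod 7) and m ≡ 7 (mod 10), then by the Chinese remainder theorem m ≡ 67 (mod 70). Since 67 ≡ 2 (mod 5) and 5 ∣ 70, we get m ≡ 2 (mod 5).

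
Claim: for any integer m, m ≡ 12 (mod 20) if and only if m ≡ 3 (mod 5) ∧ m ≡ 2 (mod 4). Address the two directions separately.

Forward direction. This fails: m = 12 gives 12 ≡ 12 (mod 20) but 12 ≡ 2 (mod 5), so the conjunction on the right does not hold.

Converse. This fails: m = 18 satisfies both congruences on the right (18 ≡ 3 mod 5 and 18 ≡ 2 mod 4) yet 18 ≡ 18 (mod 20), not 12.

Neither implication holds.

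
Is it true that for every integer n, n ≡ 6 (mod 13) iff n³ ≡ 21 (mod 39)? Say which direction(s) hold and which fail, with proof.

[⇒] This fails: take n = 19. Then 19 ≡ 6 (mod 13), but 19³ = 6859 ≡ 34 (mod 39), not 21.

[⇐] This fails: take n = 15. Then 15³ = 3375 ≡ 21 (mod 39), yet 15 ≡ 2 (mod 13), not 6.

Neither implication holds.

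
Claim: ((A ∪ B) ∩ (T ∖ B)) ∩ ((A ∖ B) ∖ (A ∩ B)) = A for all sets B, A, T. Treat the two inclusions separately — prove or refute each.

Forward inclusion. Let x ∈ ((A ∪ B) ∩ (T ∖ B)) ∩ ((A ∖ B) ∖ (A ∩ B)). Then x ∈ A ∩ T and x ∉ B, from which x ∈ A.

Reverse inclusion. This inclusion fails. Take B = ∅, A = {1}, T = ∅; then 1 ∈ A but 1 ∉ ((A ∪ B) ∩ (T ∖ B)) ∩ ((A ∖ B) ∖ (A ∩ B)).

The sets are not equal: only the forward inclusion holds.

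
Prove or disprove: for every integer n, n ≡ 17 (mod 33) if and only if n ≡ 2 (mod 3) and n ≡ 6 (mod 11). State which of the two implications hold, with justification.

Both implications hold.

(←) If n ≡ 2 (mod 3) and n ≡ 6 (mod 11), then by the Chinese remainder theorem n ≡ 17 (mod 33). This is exactly n ≡ 17 (mod 33).

(→) Suppose n ≡ 17 (mod 33); write n = 33j + 17. Since 3 ∣ 33, reducing mod 3 gives n ≡ 17 ≡ 2 (mod 3); since 11 ∣ 33, reducing mod 11 gives n ≡ 17 ≡ 6 (mod 11).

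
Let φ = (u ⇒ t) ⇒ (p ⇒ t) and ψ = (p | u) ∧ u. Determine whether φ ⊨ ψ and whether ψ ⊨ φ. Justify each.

Only the converse holds.

[⇒] This fails. Under t = F, u = F, p = F, the left side is true but the right side is false.

[⇐] Assume the antecedent. If t is true, (u ⇒ t) ⇒ (p ⇒ t) reduces to true regardless of the other variables. If t is false, the antecedent forces (t = F, u = T, p = F) or (t = F, u = T, p = T), and (u ⇒ t) ⇒ (p ⇒ t) holds there. Either way (u ⇒ t) ⇒ (p ⇒ t) holds.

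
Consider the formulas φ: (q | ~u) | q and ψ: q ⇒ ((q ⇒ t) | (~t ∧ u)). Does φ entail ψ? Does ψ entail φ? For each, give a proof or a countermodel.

[⇒] This fails. Under q = T, t = F, u = F, the left side is true but the right side is false.

[⇐] This fails. Under q = F, t = F, u = T, the left side is false but the right side is true.

(⇒) fails and (⇐) fails.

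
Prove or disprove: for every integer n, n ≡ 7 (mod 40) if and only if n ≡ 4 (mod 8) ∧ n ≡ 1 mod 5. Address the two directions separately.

(→) This fails: n = 7 gives 7 ≡ 7 (mod 40) but 7 ≡ 7 (mod 8), so the conjunction on the right does not hold.

(←) This fails: n = 36 satisfies both congruences on the right (36 ≡ 4 mod 8 and 36 ≡ 1 mod 5) yet 36 ≡ 36 (mod 40), not 7.

(⇒) fails and (⇐) fails.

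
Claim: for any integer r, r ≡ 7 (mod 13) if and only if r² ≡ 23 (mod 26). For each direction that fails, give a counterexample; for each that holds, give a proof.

(⇒) fails and (⇐) fails.

Forward direction. This fails: take r = 20. Then 20 ≡ 7 (mod 13), but 20² = 400 ≡ 10 (mod 26), not 23.

Converse. This fails: take r = 19. Then 19² = 361 ≡ 23 (mod 26), yet 19 ≡ 6 (mod 13), not 7.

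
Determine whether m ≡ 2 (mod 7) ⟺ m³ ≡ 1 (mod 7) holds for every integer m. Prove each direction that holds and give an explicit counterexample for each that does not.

(⇒) holds; (⇐) fails.

Forward direction. Suppose m ≡ 2 (mod 7). Write m = 7j + 2. Then (7j + 2)³ = 343j³ + 294j² + 84j + 8 = 7(49j³ + 42j² + 12j + 1) + 1, so m³ ≡ 1 (mod 7).

Converse. This fails: take m = 1. Then 1³ = 1 ≡ 1 (mod 7), yet 1 ≡ 1 (mod 7), not 2.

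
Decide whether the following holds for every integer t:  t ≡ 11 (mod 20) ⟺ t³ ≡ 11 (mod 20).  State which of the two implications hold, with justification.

(⟹) Suppose t ≡ 11 (mod 20). Write t = 20j + 11. Then (20j + 11)³ = 8000j³ + 13200j² + 7260j + 1331 = 20(400j³ + 660j² + 363j + 66) + 11, so t³ ≡ 11 (mod 20).

(⟸) Conversely, suppose t³ ≡ 11 (mod 20). The only residue r in {0, …, 19} with r³ ≡ 11 (mod 20) is r = 11, so t ≡ 11 (mod 20).

The biconditional holds.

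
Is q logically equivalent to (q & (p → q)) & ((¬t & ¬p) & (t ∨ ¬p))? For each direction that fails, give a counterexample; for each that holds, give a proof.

The forward direction fails; the converse holds.

Converse. Assume the antecedent. If t is true, the antecedent cannot hold. If t is false, the antecedent forces (t = F, q = T, p = F), and q holds there. Either way q holds.

Forward direction. This fails. Under t = T, q = T, p = F, the left side is true but the right side is false.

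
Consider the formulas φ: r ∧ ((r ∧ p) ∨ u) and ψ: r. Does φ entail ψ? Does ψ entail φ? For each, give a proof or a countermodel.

Only the forward implication holds.

[⇒] Assume the antecedent. If u is true, the antecedent forces (u = T, r = T, p = F) or (u = T, r = T, p = T), and r holds there. If u is false, the antecedent forces (u = F, r = T, p = T), and r holds there. Either way r holds.

[⇐] This fails. Under u = F, r = T, p = F, the left side is false but the right side is true.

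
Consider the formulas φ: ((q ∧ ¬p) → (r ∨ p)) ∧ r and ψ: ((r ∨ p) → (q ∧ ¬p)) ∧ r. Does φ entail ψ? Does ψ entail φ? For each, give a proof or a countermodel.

(⇒) fails; (⇐) holds.

Forward direction. This fails. Under p = F, q = F, r = T, the left side is true but the right side is false.

Converse. Assume the antecedent. If p is true, the antecedent cannot hold. If p is false, the antecedent forces (p = F, q = T, r = T), and ((q ∧ ¬p) → (r ∨ p)) ∧ r holds there. Either way ((q ∧ ¬p) → (r ∨ p)) ∧ r holds.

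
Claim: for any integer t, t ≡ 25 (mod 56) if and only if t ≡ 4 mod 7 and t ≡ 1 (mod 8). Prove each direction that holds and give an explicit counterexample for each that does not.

(→) Suppose t ≡ 25 (mod 56); write t = 56j + 25. Since 7 ∣ 56, reducing mod 7 gives t ≡ 25 ≡ 4 (mod 7); since 8 ∣ 56, reducing mod 8 gives t ≡ 25 ≡ 1 (mod 8).

(←) Conversely, if t ≡ 4 (mod 7) and t ≡ 1 (mod 8), then by the Chinese remainder theorem t ≡ 25 (mod 56). This is exactly t ≡ 25 (mod 56).

Both directions hold.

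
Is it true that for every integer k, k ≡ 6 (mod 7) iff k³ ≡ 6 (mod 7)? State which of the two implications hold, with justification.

Forward direction. Suppose k ≡ 6 (mod 7). Write k = 7j + 6. Then (7j + 6)³ = 343j³ + 882j² + 756j + 216 = 7(49j³ + 126j² + 108j + 30) + 6, so k³ ≡ 6 (mod 7).

Converse. This fails: take k = 3. Then 3³ = 27 ≡ 6 (mod 7), yet 3 ≡ 3 (mod 7), not 6.

The forward direction holds; the converse fails.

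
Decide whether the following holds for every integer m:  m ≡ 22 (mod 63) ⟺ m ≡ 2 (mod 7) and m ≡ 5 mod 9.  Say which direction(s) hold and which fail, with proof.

Neither implication holds.

[⇒] This fails: m = 22 gives 22 ≡ 22 (mod 63) but 22 ≡ 1 (mod 7), so the conjunction on the right does not hold.

[⇐] This fails: m = 23 satisfies both congruences on the right (23 ≡ 2 mod 7 and 23 ≡ 5 mod 9) yet 23 ≡ 23 (mod 63), not 22.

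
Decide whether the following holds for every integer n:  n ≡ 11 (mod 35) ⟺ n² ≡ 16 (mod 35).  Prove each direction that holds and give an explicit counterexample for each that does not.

(⟹) Suppose n ≡ 11 (mod 35). Write n = 35j + 11. Then (35j + 11)² = 1225j² + 770j + 121 = 35(35j² + 22j + 3) + 16, so n² ≡ 16 (mod 35).

(⟸) This fails: take n = 4. Then 4² = 16 ≡ 16 (mod 35), yet 4 ≡ 4 (mod 35), not 11.

Only the forward implication holds.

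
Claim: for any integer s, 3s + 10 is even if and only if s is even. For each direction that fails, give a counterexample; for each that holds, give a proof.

[⇒] Suppose 3s + 10 is even. Since 3 is odd, 3s and s have the same parity, so 3s + 10 ≡ s + 10 (mod 2). As 10 is even, 3s + 10 is even exactly when s is even. Thus s is even.

[⇐] Conversely, suppose s is even; write s = 2j. Then 3s + 10 = 3·(2j) + 10 = 2·3j + 10, which is even.

Equivalent; both directions hold.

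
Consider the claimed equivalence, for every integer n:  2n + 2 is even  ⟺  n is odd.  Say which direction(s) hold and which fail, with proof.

(⇒) This fails: take n = 4. Then 2n + 2 = 10, which is even, yet n = 4 is even, not odd.

(⇐) Suppose n is odd. Since 2 is even, 2n is even for every n, so 2n + 2 has the same parity as 2, which is even. Hence 2n + 2 is even.

Only the converse holds.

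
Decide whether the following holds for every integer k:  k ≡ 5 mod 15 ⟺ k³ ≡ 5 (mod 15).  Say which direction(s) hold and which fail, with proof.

Both directions hold; the statement is true.

(⇒) Suppose k ≡ 5 mod 15. Write k = 15j + 5. Then (15j + 5)³ = 3375j³ + 3375j² + 1125j + 125 = 15(225j³ + 225j² + 75j + 8) + 5, so k³ ≡ 5 (mod 15).

(⇐) Conversely, suppose k³ ≡ 5 (mod 15). The only residue r in {0, …, 14} with r³ ≡ 5 (mod 15) is r = 5, so k ≡ 5 (mod 15).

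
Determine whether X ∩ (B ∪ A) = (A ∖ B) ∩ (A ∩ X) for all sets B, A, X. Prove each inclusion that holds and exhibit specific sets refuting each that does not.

(⊇) Let x ∈ (A ∖ B) ∩ (A ∩ X). Then x ∈ A ∩ X and x ∉ B, from which x ∈ X ∩ (B ∪ A).

(⊆) This inclusion fails. Take B = {1}, A = ∅, X = {1}; then 1 ∈ X ∩ (B ∪ A) but 1 ∉ (A ∖ B) ∩ (A ∩ X).

Only the reverse inclusion holds.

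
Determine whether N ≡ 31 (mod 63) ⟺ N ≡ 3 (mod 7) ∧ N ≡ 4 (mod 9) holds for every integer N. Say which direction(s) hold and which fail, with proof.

Equivalent; both directions hold.

Forward direction. Suppose N ≡ 31 (mod 63); write N = 63j + 31. Since 7 ∣ 63, reducing mod 7 gives N ≡ 31 ≡ 3 (mod 7); since 9 ∣ 63, reducing mod 9 gives N ≡ 31 ≡ 4 (mod 9).

Converse. If N ≡ 3 (mod 7) and N ≡ 4 (mod 9), then by the Chinese remainder theorem N ≡ 31 (mod 63). This is exactly N ≡ 31 (mod 63).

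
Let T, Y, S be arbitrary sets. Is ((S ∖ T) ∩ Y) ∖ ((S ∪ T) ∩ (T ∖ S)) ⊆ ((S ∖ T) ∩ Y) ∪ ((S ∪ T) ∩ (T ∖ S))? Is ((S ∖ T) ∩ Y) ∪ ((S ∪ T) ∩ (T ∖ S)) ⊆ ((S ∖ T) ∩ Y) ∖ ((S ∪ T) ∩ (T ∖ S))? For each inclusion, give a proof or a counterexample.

The sets are not equal: only the forward inclusion holds.

Forward inclusion. Let x ∈ ((S ∖ T) ∩ Y) ∖ ((S ∪ T) ∩ (T ∖ S)). Then x ∈ Y ∩ S and x ∉ T, from which x ∈ ((S ∖ T) ∩ Y) ∪ ((S ∪ T) ∩ (T ∖ S)).

Reverse inclusion. This inclusion fails. Take T = {1}, Y = ∅, S = ∅; then 1 ∈ ((S ∖ T) ∩ Y) ∪ ((S ∪ T) ∩ (T ∖ S)) but 1 ∉ ((S ∖ T) ∩ Y) ∖ ((S ∪ T) ∩ (T ∖ S)).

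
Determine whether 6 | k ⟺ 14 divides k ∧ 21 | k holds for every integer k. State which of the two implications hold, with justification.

(←) Suppose 14 ∣ k and 21 ∣ k. Any common multiple of 14 and 21 is a multiple of their lcm; here lcm(14, 21) = 14·21/gcd(14, 21) = 294/7 = 42, so 42 ∣ k. Since 6 ∣ 42, it follows that 6 ∣ k.

(→) This fails: take k = 6. Certainly 6 ∣ 6, but 14 ∤ 6.

Only the reverse direction holds.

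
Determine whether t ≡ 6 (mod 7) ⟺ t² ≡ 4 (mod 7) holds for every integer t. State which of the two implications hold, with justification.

(⇒) This fails: take t = 6. Then 6 ≡ 6 (mod 7), but 6² = 36 ≡ 1 (mod 7), not 4.

(⇐) This fails: take t = 2. Then 2² = 4 ≡ 4 (mod 7), yet 2 ≡ 2 (mod 7), not 6.

(⇒) fails and (⇐) fails.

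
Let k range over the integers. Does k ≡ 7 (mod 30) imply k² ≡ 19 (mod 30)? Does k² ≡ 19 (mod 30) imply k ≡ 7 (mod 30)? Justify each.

(⇒) holds; (⇐) fails.

(⇐) This fails: take k = 13. Then 13² = 169 ≡ 19 (mod 30), yet 13 ≡ 13 (mod 30), not 7.

(⇒) Suppose k ≡ 7 (mod 30). Write k = 30j + 7. Then (30j + 7)² = 900j² + 420j + 49 = 30(30j² + 14j + 1) + 19, so k² ≡ 19 (mod 30).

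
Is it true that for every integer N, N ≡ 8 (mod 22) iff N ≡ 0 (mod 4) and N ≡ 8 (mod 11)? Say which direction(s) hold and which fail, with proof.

[⇒] This fails: N = 30 gives 30 ≡ 8 (mod 22) but 30 ≡ 2 (mod 4), so the conjunction on the right does not hold.

[⇐] Conversely, if N ≡ 0 (mod 4) and N ≡ 8 (mod 11), then by the Chinese remainder theorem N ≡ 8 (mod 44). Since 8 ≡ 8 (mod 22) and 22 ∣ 44, we get N ≡ 8 (mod 22).

The forward direction fails; the converse holds.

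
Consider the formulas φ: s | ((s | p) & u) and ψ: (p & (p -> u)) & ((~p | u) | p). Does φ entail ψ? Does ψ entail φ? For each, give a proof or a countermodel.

Only the reverse direction holds.

(⇐) Assume the antecedent. If s is true, s | ((s | p) & u) reduces to true regardless of the other variables. If s is false, the antecedent forces (s = F, p = T, u = T), and s | ((s | p) & u) holds there. Either way s | ((s | p) & u) holds.

(⇒) This fails. Under s = T, p = F, u = F, the left side is true but the right side is false.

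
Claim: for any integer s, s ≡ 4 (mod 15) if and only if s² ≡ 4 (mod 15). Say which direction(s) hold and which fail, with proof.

[⇒] This fails: take s = 4. Then 4 ≡ 4 (mod 15), but 4² = 16 ≡ 1 (mod 15), not 4.

[⇐] This fails: take s = 2. Then 2² = 4 ≡ 4 (mod 15), yet 2 ≡ 2 (mod 15), not 4.

Both directions fail.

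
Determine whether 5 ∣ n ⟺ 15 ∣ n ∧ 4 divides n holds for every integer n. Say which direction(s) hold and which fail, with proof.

Not equivalent: only (⇐) holds.

(⟹) This fails: take n = 5. Certainly 5 ∣ 5, but 15 ∤ 5.

(⟸) Suppose 15 ∣ n and 4 ∣ n. Any common multiple of 15 and 4 is a multiple of their lcm; here gcd(15, 4) = 1, so lcm(15, 4) = 15·4 = 60, so 60 ∣ n. Since 5 ∣ 60, it follows that 5 ∣ n.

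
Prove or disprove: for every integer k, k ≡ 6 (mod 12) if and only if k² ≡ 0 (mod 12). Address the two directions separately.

(⇒) Suppose k ≡ 6 (mod 12). Write k = 12j + 6. Then (12j + 6)² = 144j² + 144j + 36 = 12(12j² + 12j + 3) + 0, so k² ≡ 0 (mod 12).

(⇐) This fails: take k = 0. Then 0² = 0 ≡ 0 (mod 12), yet 0 ≡ 0 (mod 12), not 6.

The forward direction holds; the converse fails.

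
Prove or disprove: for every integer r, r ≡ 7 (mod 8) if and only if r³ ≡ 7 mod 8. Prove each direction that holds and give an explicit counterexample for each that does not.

Both implications hold.

Converse. For the converse, argue contrapositively. If r ≢ 7 (mod 8), then r is congruent to one of 0, 1, 2, 3, 4, 5, 6 modulo 8, and these give r³ ≡ 0, 1, 0, 3, 0, 5, 0 respectively — never 7.

Forward direction. Suppose r ≡ 7 (mod 8). Write r = 8j + 7. Then (8j + 7)³ = 512j³ + 1344j² + 1176j + 343 = 8(64j³ + 168j² + 147j + 42) + 7, so r³ ≡ 7 (mod 8).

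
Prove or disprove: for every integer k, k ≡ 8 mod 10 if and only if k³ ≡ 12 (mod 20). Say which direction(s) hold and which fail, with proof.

[⇒] Suppose k ≡ 8 (mod 10). Working modulo 20, k ∈ {8, 18}; for each such r, r³ ≡ 12 (mod 20).

[⇐] Conversely, the residues r modulo 20 with r³ ≡ 12 (mod 20) are exactly {8, 18}, and each is ≡ 8 (mod 10).

Both directions hold; the statement is true.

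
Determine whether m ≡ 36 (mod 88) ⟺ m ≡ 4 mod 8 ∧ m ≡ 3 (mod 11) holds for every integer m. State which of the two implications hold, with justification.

(⇒) Suppose m ≡ 36 (mod 88); write m = 88j + 36. Since 8 ∣ 88, reducing mod 8 gives m ≡ 36 ≡ 4 (mod 8); since 11 ∣ 88, reducing mod 11 gives m ≡ 36 ≡ 3 (mod 11).

(⇐) Conversely, if m ≡ 4 (mod 8) and m ≡ 3 (mod 11), then by the Chinese remainder theorem m ≡ 36 (mod 88). This is exactly m ≡ 36 (mod 88).

Both directions hold.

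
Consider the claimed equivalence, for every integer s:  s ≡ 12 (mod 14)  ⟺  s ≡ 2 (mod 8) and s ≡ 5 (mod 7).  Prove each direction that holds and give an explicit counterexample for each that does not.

Forward direction. This fails: s = 40 gives 40 ≡ 12 (mod 14) but 40 ≡ 0 (mod 8), so the conjunction on the right does not hold.

Converse. If s ≡ 2 (mod 8) and s ≡ 5 (mod 7), then by the Chinese remainder theorem s ≡ 26 (mod 56). Since 26 ≡ 12 (mod 14) and 14 ∣ 56, we get s ≡ 12 (mod 14).

Not equivalent: only (⇐) holds.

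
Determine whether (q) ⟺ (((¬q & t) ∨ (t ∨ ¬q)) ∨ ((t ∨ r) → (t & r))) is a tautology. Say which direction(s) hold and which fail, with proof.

Both directions fail.

(⟹) This fails. Under t = F, r = T, q = T, the left side is true but the right side is false.

(⟸) This fails. Under t = F, r = F, q = F, the left side is false but the right side is true.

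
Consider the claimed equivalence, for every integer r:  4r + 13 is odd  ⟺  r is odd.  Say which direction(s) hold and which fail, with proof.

(←) Suppose r is odd. Since 4 is even, 4r is even for every r, so 4r + 13 has the same parity as 13, which is odd. Hence 4r + 13 is odd.

(→) This fails: take r = 4. Then 4r + 13 = 29, which is odd, yet r = 4 is even, not odd.

Only the converse holds.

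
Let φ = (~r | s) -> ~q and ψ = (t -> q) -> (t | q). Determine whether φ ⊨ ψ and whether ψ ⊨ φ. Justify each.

[⇒] This fails. Under r = F, s = F, q = F, t = F, the left side is true but the right side is false.

[⇐] This fails. Under r = F, s = F, q = T, t = F, the left side is false but the right side is true.

Both directions fail.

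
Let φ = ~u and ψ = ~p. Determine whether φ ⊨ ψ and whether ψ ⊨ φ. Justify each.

Forward direction. This fails. Under u = F, p = T, the left side is true but the right side is false.

Converse. This fails. Under u = T, p = F, the left side is false but the right side is true.

Neither implication holds.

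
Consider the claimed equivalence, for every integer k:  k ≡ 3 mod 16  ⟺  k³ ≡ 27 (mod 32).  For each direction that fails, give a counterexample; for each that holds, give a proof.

(←) The residues r modulo 32 with r³ ≡ 27 (mod 32) are exactly {3}, and each is ≡ 3 (mod 16).

(→) This fails: take k = 19. Then 19 ≡ 3 (mod 16), but 19³ = 6859 ≡ 11 (mod 32), not 27.

(⇒) fails; (⇐) holds.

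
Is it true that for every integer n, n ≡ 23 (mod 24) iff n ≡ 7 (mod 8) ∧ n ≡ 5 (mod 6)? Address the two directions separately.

[⇒] Suppose n ≡ 23 (mod 24); write n = 24j + 23. Since 8 ∣ 24, reducing mod 8 gives n ≡ 23 ≡ 7 (mod 8); since 6 ∣ 24, reducing mod 6 gives n ≡ 23 ≡ 5 (mod 6).

[⇐] Conversely, if n ≡ 7 (mod 8) and n ≡ 5 (mod 6), then by the Chinese remainder theorem n ≡ 23 (mod 24). This is exactly n ≡ 23 (mod 24).

Equivalent; both directions hold.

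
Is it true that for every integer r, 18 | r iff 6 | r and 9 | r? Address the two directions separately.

Forward direction. If 18 ∣ r, write r = 18q. Since 18 = 3·6, r = 6·(3q), so 6 ∣ r; and since 18 = 2·9, r = 9·(2q), so 9 ∣ r.

Converse. Suppose 6 ∣ r and 9 ∣ r. Any common multiple of 6 and 9 is a multiple of their lcm; here lcm(6, 9) = 6·9/gcd(6, 9) = 54/3 = 18, so 18 ∣ r.

Both directions hold; the statement is true.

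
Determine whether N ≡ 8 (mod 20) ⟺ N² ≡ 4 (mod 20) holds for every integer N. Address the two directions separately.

Not equivalent: only (⇒) holds.

(→) Suppose N ≡ 8 (mod 20). Write N = 20j + 8. Then (20j + 8)² = 400j² + 320j + 64 = 20(20j² + 16j + 3) + 4, so N² ≡ 4 (mod 20).

(←) This fails: take N = 2. Then 2² = 4 ≡ 4 (mod 20), yet 2 ≡ 2 (mod 20), not 8.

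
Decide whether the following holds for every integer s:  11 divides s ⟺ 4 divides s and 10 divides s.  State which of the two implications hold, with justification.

Forward direction. This fails: take s = 11. Certainly 11 ∣ 11, but 4 ∤ 11.

Converse. This fails: take s = 20. Both 4 ∣ 20 and 10 ∣ 20, yet 20 is not a multiple of 11 (since 20 = 1·11 + 9), so 11 ∤ 20.

(⇒) fails and (⇐) fails.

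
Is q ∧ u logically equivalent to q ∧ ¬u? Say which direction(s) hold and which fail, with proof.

(→) This fails. Under u = T, q = T, the left side is true but the right side is false.

(←) This fails. Under u = F, q = T, the left side is false but the right side is true.

Both directions fail.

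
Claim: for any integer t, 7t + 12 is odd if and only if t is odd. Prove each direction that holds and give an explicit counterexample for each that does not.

(←) Suppose t is odd; write t = 2j + 1. Then 7t + 12 = 7·(2j + 1) + 12 = 2·7j + 19, which is odd.

(→) Suppose 7t + 12 is odd. Since 7 is odd, 7t and t have the same parity, so 7t + 12 ≡ t + 12 (mod 2). As 12 is even, 7t + 12 is odd exactly when t is odd. Thus t is odd.

Both implications hold.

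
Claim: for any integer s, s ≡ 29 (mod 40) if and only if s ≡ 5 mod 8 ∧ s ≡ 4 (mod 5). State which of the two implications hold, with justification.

Both directions hold; the statement is true.

(⟹) Suppose s ≡ 29 (mod 40); write s = 40j + 29. Since 8 ∣ 40, reducing mod 8 gives s ≡ 29 ≡ 5 (mod 8); since 5 ∣ 40, reducing mod 5 gives s ≡ 29 ≡ 4 (mod 5).

(⟸) Conversely, if s ≡ 5 (mod 8) and s ≡ 4 (mod 5), then by the Chinese remainder theorem s ≡ 29 (mod 40). This is exactly s ≡ 29 (mod 40).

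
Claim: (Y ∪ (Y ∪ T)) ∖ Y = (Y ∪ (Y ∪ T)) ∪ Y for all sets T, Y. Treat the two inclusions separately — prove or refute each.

(⟹) Let x ∈ (Y ∪ (Y ∪ T)) ∖ Y. Then x ∈ T and x ∉ Y, from which x ∈ (Y ∪ (Y ∪ T)) ∪ Y.

(⟸) This inclusion fails. Take T = ∅, Y = {1}; then 1 ∈ (Y ∪ (Y ∪ T)) ∪ Y but 1 ∉ (Y ∪ (Y ∪ T)) ∖ Y.

Only the forward inclusion holds.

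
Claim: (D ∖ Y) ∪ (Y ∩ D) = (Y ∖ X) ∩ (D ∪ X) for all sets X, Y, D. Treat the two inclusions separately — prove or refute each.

The sets are not equal: only the reverse inclusion holds.

(⊆) This inclusion fails. Take X = ∅, Y = ∅, D = {1}; then 1 ∈ (D ∖ Y) ∪ (Y ∩ D) but 1 ∉ (Y ∖ X) ∩ (D ∪ X).

(⊇) Let x ∈ (Y ∖ X) ∩ (D ∪ X). Then x ∈ Y ∩ D and x ∉ X, from which x ∈ (D ∖ Y) ∪ (Y ∩ D).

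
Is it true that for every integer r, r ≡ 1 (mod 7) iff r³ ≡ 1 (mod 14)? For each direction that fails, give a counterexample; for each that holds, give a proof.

Neither implication holds.

[⇒] This fails: take r = 8. Then 8 ≡ 1 (mod 7), but 8³ = 512 ≡ 8 (mod 14), not 1.

[⇐] This fails: take r = 9. Then 9³ = 729 ≡ 1 (mod 14), yet 9 ≡ 2 (mod 7), not 1.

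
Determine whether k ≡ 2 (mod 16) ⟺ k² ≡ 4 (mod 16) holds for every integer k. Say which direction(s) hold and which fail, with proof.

Forward direction. Suppose k ≡ 2 (mod 16). Write k = 16j + 2. Then (16j + 2)² = 256j² + 64j + 4 = 16(16j² + 4j) + 4, so k² ≡ 4 (mod 16).

Converse. This fails: take k = 6. Then 6² = 36 ≡ 4 (mod 16), yet 6 ≡ 6 (mod 16), not 2.

Only the forward implication holds.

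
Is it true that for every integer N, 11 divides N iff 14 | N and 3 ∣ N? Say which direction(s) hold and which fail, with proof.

Neither implication holds.

(→) This fails: take N = 11. Certainly 11 ∣ 11, but 14 ∤ 11.

(←) This fails: take N = 42. Both 14 ∣ 42 and 3 ∣ 42, yet 42 is not a multiple of 11 (since 42 = 3·11 + 9), so 11 ∤ 42.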